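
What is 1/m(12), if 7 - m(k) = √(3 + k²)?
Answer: -1/14 - √3/14 ≈ -0.19515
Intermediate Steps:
m(k) = 7 - √(3 + k²)
1/m(12) = 1/(7 - √(3 + 12²)) = 1/(7 - √(3 + 144)) = 1/(7 - √147) = 1/(7 - 7*√3)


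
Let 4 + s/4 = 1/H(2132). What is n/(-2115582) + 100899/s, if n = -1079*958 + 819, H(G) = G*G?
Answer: -11549899787339563/1831660317690 ≈ -6305.7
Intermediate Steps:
H(G) = G²
n = -1032863 (n = -1033682 + 819 = -1032863)
s = -18181695/1136356 (s = -16 + 4/(2132²) = -16 + 4/4545424 = -16 + 4*(1/4545424) = -16 + 1/1136356 = -18181695/1136356 ≈ -16.000)
n/(-2115582) + 100899/s = -1032863/(-2115582) + 100899/(-18181695/1136356) = -1032863*(-1/2115582) + 100899*(-1136356/18181695) = 1032863/2115582 - 38219061348/6060565 = -11549899787339563/1831660317690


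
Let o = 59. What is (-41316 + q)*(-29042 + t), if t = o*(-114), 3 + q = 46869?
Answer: -198512400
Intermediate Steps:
q = 46866 (q = -3 + 46869 = 46866)
t = -6726 (t = 59*(-114) = -6726)
(-41316 + q)*(-29042 + t) = (-41316 + 46866)*(-29042 - 6726) = 5550*(-35768) = -198512400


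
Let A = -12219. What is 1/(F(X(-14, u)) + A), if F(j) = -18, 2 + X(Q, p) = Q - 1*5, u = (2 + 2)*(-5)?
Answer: -1/12237 ≈ -8.1719e-5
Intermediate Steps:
u = -20 (u = 4*(-5) = -20)
X(Q, p) = -7 + Q (X(Q, p) = -2 + (Q - 1*5) = -2 + (Q - 5) = -2 + (-5 + Q) = -7 + Q)
1/(F(X(-14, u)) + A) = 1/(-18 - 12219) = 1/(-12237) = -1/12237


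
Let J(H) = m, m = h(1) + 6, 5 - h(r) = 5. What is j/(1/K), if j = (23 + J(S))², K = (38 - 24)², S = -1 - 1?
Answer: 164836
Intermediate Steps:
h(r) = 0 (h(r) = 5 - 1*5 = 5 - 5 = 0)
S = -2
m = 6 (m = 0 + 6 = 6)
K = 196 (K = 14² = 196)
J(H) = 6
j = 841 (j = (23 + 6)² = 29² = 841)
j/(1/K) = 841/(1/196) = 841*196 = 164836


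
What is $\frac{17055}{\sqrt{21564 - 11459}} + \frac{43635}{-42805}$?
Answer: $- \frac{8727}{8561} + \frac{3411 \sqrt{10105}}{2021} \approx 168.64$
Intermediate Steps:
$\frac{17055}{\sqrt{21564 - 11459}} + \frac{43635}{-42805} = \frac{17055}{\sqrt{10105}} + 43635 \left(- \frac{1}{42805}\right) = 17055 \frac{\sqrt{10105}}{10105} - \frac{8727}{8561} = \frac{3411 \sqrt{10105}}{2021} - \frac{8727}{8561} = - \frac{8727}{8561} + \frac{3411 \sqrt{10105}}{2021}$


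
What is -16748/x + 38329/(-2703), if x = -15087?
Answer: -177666593/13593387 ≈ -13.070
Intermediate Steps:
-16748/x + 38329/(-2703) = -16748/(-15087) + 38329/(-2703) = -16748*(-1/15087) + 38329*(-1/2703) = 16748/15087 - 38329/2703 = -177666593/13593387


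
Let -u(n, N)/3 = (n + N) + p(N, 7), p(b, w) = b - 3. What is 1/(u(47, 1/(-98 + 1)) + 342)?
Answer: 97/20376 ≈ 0.0047605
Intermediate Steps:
p(b, w) = -3 + b
u(n, N) = 9 - 6*N - 3*n (u(n, N) = -3*((n + N) + (-3 + N)) = -3*((N + n) + (-3 + N)) = -3*(-3 + n + 2*N) = 9 - 6*N - 3*n)
1/(u(47, 1/(-98 + 1)) + 342) = 1/((9 - 6/(-98 + 1) - 3*47) + 342) = 1/((9 - 6/(-97) - 141) + 342) = 1/((9 - 6*(-1/97) - 141) + 342) = 1/((9 + 6/97 - 141) + 342) = 1/(-12798/97 + 342) = 1/(20376/97) = 97/20376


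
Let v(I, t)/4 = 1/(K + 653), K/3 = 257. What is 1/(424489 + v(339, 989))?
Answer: 356/151118085 ≈ 2.3558e-6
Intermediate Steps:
K = 771 (K = 3*257 = 771)
v(I, t) = 1/356 (v(I, t) = 4/(771 + 653) = 4/1424 = 4*(1/1424) = 1/356)
1/(424489 + v(339, 989)) = 1/(424489 + 1/356) = 1/(151118085/356) = 356/151118085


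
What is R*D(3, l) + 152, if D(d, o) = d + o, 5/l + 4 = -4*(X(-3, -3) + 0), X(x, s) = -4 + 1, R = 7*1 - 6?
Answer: 1245/8 ≈ 155.63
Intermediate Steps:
R = 1 (R = 7 - 6 = 1)
X(x, s) = -3
l = 5/8 (l = 5/(-4 - 4*(-3 + 0)) = 5/(-4 - 4*(-3)) = 5/(-4 + 12) = 5/8 ≈ 0.62500)
R*D(3, l) + 152 = 1*(3 + 5/8) + 152 = 1*(29/8) + 152 = 29/8 + 152 = 1245/8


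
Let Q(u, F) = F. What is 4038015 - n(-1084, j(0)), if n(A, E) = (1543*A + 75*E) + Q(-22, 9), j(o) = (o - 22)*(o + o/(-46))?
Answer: 5710618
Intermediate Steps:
j(o) = 45*o*(-22 + o)/46 (j(o) = (-22 + o)*(o + o*(-1/46)) = (-22 + o)*(o - o/46) = (-22 + o)*(45*o/46) = 45*o*(-22 + o)/46)
n(A, E) = 9 + 75*E + 1543*A (n(A, E) = (1543*A + 75*E) + 9 = (75*E + 1543*A) + 9 = 9 + 75*E + 1543*A)
4038015 - n(-1084, j(0)) = 4038015 - (9 + 75*((45/46)*0*(-22 + 0)) + 1543*(-1084)) = 4038015 - (9 + 75*((45/46)*0*(-22)) - 1672612) = 4038015 - (9 + 75*0 - 1672612) = 4038015 - (9 + 0 - 1672612) = 4038015 - 1*(-1672603) = 4038015 + 1672603 = 5710618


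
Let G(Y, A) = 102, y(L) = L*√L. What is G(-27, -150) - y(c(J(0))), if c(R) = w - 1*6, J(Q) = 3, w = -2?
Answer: 102 + 16*I*√2 ≈ 102.0 + 22.627*I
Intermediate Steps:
c(R) = -8 (c(R) = -2 - 1*6 = -2 - 6 = -8)
y(L) = L^(3/2)
G(-27, -150) - y(c(J(0))) = 102 - (-8)^(3/2) = 102 - (-16)*I*√2 = 102 + 16*I*√2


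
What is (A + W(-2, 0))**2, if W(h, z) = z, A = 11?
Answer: 121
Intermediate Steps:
(A + W(-2, 0))**2 = (11 + 0)**2 = 11**2 = 121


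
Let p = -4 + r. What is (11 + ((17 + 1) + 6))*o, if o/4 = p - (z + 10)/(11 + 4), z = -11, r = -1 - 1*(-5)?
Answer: 28/3 ≈ 9.3333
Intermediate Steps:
r = 4 (r = -1 + 5 = 4)
p = 0 (p = -4 + 4 = 0)
o = 4/15 (o = 4*(0 - (-11 + 10)/(11 + 4)) = 4*(0 - (-1)/15) = 4*(0 - 1*(-1/15)) = 4*(0 + 1/15) = 4*(1/15) = 4/15 ≈ 0.26667)
(11 + ((17 + 1) + 6))*o = (11 + ((17 + 1) + 6))*(4/15) = (11 + (18 + 6))*(4/15) = (11 + 24)*(4/15) = 35*(4/15) = 28/3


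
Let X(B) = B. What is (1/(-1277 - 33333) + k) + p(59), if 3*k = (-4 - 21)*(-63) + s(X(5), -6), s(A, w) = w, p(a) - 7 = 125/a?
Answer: 1086580891/2041990 ≈ 532.12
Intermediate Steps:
p(a) = 7 + 125/a
k = 523 (k = ((-4 - 21)*(-63) - 6)/3 = (-25*(-63) - 6)/3 = (1575 - 6)/3 = (1/3)*1569 = 523)
(1/(-1277 - 33333) + k) + p(59) = (1/(-1277 - 33333) + 523) + (7 + 125/59) = (1/(-34610) + 523) + (7 + 125*(1/59)) = (-1/34610 + 523) + (7 + 125/59) = 18101029/34610 + 538/59 = 1086580891/2041990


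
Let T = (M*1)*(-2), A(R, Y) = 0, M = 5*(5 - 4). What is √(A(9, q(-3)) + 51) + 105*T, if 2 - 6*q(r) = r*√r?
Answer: -1050 + √51 ≈ -1042.9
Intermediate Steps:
q(r) = ⅓ - r^(3/2)/6 (q(r) = ⅓ - r*√r/6 = ⅓ - r^(3/2)/6)
M = 5 (M = 5*1 = 5)
T = -10 (T = (5*1)*(-2) = 5*(-2) = -10)
√(A(9, q(-3)) + 51) + 105*T = √(0 + 51) + 105*(-10) = √51 - 1050 = -1050 + √51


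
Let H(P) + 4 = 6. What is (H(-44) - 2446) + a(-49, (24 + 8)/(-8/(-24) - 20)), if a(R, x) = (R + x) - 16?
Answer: -148127/59 ≈ -2510.6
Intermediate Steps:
a(R, x) = -16 + R + x
H(P) = 2 (H(P) = -4 + 6 = 2)
(H(-44) - 2446) + a(-49, (24 + 8)/(-8/(-24) - 20)) = (2 - 2446) + (-16 - 49 + (24 + 8)/(-8/(-24) - 20)) = -2444 + (-16 - 49 + 32/(-8*(-1/24) - 20)) = -2444 + (-16 - 49 + 32/(⅓ - 20)) = -2444 + (-16 - 49 + 32/(-59/3)) = -2444 + (-16 - 49 + 32*(-3/59)) = -2444 + (-16 - 49 - 96/59) = -2444 - 3931/59 = -148127/59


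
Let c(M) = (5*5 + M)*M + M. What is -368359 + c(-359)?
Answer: -248812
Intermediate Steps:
c(M) = M + M*(25 + M) (c(M) = (25 + M)*M + M = M*(25 + M) + M = M + M*(25 + M))
-368359 + c(-359) = -368359 - 359*(26 - 359) = -368359 - 359*(-333) = -368359 + 119547 = -248812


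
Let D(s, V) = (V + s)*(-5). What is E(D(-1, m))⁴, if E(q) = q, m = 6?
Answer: 390625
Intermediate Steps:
D(s, V) = -5*V - 5*s
E(D(-1, m))⁴ = (-5*6 - 5*(-1))⁴ = (-30 + 5)⁴ = (-25)⁴ = 390625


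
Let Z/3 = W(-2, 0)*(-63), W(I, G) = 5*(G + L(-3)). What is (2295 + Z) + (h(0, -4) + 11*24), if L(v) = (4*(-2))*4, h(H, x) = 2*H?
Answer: 32799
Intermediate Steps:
L(v) = -32 (L(v) = -8*4 = -32)
W(I, G) = -160 + 5*G (W(I, G) = 5*(G - 32) = 5*(-32 + G) = -160 + 5*G)
Z = 30240 (Z = 3*((-160 + 5*0)*(-63)) = 3*((-160 + 0)*(-63)) = 3*(-160*(-63)) = 3*10080 = 30240)
(2295 + Z) + (h(0, -4) + 11*24) = (2295 + 30240) + (2*0 + 11*24) = 32535 + (0 + 264) = 32535 + 264 = 32799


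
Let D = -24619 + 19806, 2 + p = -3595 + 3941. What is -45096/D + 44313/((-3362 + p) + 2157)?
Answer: -58150271/1381331 ≈ -42.097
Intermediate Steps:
p = 344 (p = -2 + (-3595 + 3941) = -2 + 346 = 344)
D = -4813
-45096/D + 44313/((-3362 + p) + 2157) = -45096/(-4813) + 44313/((-3362 + 344) + 2157) = -45096*(-1/4813) + 44313/(-3018 + 2157) = 45096/4813 + 44313/(-861) = 45096/4813 + 44313*(-1/861) = 45096/4813 - 14771/287 = -58150271/1381331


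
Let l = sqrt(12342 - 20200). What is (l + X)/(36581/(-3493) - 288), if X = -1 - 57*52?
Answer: 2071349/208513 - 3493*I*sqrt(7858)/1042565 ≈ 9.9339 - 0.297*I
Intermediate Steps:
l = I*sqrt(7858) (l = sqrt(-7858) = I*sqrt(7858) ≈ 88.645*I)
X = -2965 (X = -1 - 2964 = -2965)
(l + X)/(36581/(-3493) - 288) = (I*sqrt(7858) - 2965)/(36581/(-3493) - 288) = (-2965 + I*sqrt(7858))/(36581*(-1/3493) - 288) = (-2965 + I*sqrt(7858))/(-36581/3493 - 288) = (-2965 + I*sqrt(7858))/(-1042565/3493) = (-2965 + I*sqrt(7858))*(-3493/1042565) = 2071349/208513 - 3493*I*sqrt(7858)/1042565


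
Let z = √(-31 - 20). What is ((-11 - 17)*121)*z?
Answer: -3388*I*√51 ≈ -24195.0*I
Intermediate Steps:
z = I*√51 (z = √(-51) = I*√51 ≈ 7.1414*I)
((-11 - 17)*121)*z = ((-11 - 17)*121)*(I*√51) = (-28*121)*(I*√51) = -3388*I*√51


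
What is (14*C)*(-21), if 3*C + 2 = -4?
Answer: 588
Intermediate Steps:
C = -2 (C = -⅔ + (⅓)*(-4) = -⅔ - 4/3 = -2)
(14*C)*(-21) = (14*(-2))*(-21) = -28*(-21) = 588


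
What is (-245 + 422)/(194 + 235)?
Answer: 59/143 ≈ 0.41259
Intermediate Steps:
(-245 + 422)/(194 + 235) = 177/429 = 177*(1/429) = 59/143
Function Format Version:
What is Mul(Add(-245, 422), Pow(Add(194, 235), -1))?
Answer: Rational(59, 143) ≈ 0.41259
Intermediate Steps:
Mul(Add(-245, 422), Pow(Add(194, 235), -1)) = Mul(177, Pow(429, -1)) = Mul(177, Rational(1, 429)) = Rational(59, 143)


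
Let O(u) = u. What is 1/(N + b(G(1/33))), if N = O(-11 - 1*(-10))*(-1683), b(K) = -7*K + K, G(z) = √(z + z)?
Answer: 6171/10385785 + 2*√66/31157355 ≈ 0.00059470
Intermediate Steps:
G(z) = √2*√z (G(z) = √(2*z) = √2*√z)
b(K) = -6*K
N = 1683 (N = (-11 - 1*(-10))*(-1683) = (-11 + 10)*(-1683) = -1*(-1683) = 1683)
1/(N + b(G(1/33))) = 1/(1683 - 6*√2*√(1/33)) = 1/(1683 - 6*√2*√33/33) = 1/(1683 - 2*√66/11)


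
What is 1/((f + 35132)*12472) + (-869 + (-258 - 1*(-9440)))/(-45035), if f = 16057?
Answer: -5307261961069/28751659382280 ≈ -0.18459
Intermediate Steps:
1/((f + 35132)*12472) + (-869 + (-258 - 1*(-9440)))/(-45035) = 1/((16057 + 35132)*12472) + (-869 + (-258 - 1*(-9440)))/(-45035) = (1/12472)/51189 + (-869 + (-258 + 9440))*(-1/45035) = (1/51189)*(1/12472) + (-869 + 9182)*(-1/45035) = 1/638429208 + 8313*(-1/45035) = 1/638429208 - 8313/45035 = -5307261961069/28751659382280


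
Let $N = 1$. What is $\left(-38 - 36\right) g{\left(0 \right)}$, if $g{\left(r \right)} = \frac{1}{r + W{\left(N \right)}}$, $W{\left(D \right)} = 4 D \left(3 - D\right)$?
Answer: $- \frac{37}{4} \approx -9.25$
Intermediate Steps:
$W{\left(D \right)} = 4 D \left(3 - D\right)$
$g{\left(r \right)} = \frac{1}{8 + r}$ ($g{\left(r \right)} = \frac{1}{r + 4 \cdot 1 \left(3 - 1\right)} = \frac{1}{r + 4 \cdot 1 \cdot 2} = \frac{1}{r + 8} = \frac{1}{8 + r}$)
$\left(-38 - 36\right) g{\left(0 \right)} = \frac{-38 - 36}{8 + 0} = - \frac{74}{8} = \left(-74\right) \frac{1}{8} = - \frac{37}{4}$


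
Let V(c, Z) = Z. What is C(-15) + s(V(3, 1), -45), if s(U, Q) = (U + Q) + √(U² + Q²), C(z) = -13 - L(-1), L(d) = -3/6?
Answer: -113/2 + √2026 ≈ -11.489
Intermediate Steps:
L(d) = -½ (L(d) = -3*⅙ = -½)
C(z) = -25/2 (C(z) = -13 - 1*(-½) = -13 + ½ = -25/2)
s(U, Q) = Q + U + √(Q² + U²) (s(U, Q) = (Q + U) + √(Q² + U²) = Q + U + √(Q² + U²))
C(-15) + s(V(3, 1), -45) = -25/2 + (-45 + 1 + √((-45)² + 1²)) = -25/2 + (-45 + 1 + √(2025 + 1)) = -25/2 + (-45 + 1 + √2026) = -25/2 + (-44 + √2026) = -113/2 + √2026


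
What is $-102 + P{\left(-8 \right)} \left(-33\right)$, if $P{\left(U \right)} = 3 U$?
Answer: $690$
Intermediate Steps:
$-102 + P{\left(-8 \right)} \left(-33\right) = -102 + 3 \left(-8\right) \left(-33\right) = -102 - -792 = -102 + 792 = 690$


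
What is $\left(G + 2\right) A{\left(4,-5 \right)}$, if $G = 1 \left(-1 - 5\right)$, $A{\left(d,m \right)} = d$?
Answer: $-16$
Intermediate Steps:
$G = -6$ ($G = 1 \left(-6\right) = -6$)
$\left(G + 2\right) A{\left(4,-5 \right)} = \left(-6 + 2\right) 4 = \left(-4\right) 4 = -16$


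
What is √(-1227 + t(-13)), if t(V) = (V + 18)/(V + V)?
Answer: I*√829582/26 ≈ 35.031*I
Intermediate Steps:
t(V) = (18 + V)/(2*V) (t(V) = (18 + V)/((2*V)) = (18 + V)*(1/(2*V)) = (18 + V)/(2*V))
√(-1227 + t(-13)) = √(-1227 + (½)*(18 - 13)/(-13)) = √(-1227 + (½)*(-1/13)*5) = √(-1227 - 5/26) = √(-31907/26) = I*√829582/26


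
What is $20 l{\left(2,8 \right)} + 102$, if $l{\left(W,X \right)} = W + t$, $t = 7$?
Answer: $282$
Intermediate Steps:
$l{\left(W,X \right)} = 7 + W$ ($l{\left(W,X \right)} = W + 7 = 7 + W$)
$20 l{\left(2,8 \right)} + 102 = 20 \left(7 + 2\right) + 102 = 20 \cdot 9 + 102 = 180 + 102 = 282$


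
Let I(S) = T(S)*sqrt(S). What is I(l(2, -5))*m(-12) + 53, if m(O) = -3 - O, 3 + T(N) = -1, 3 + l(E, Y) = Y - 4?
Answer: 53 - 72*I*sqrt(3) ≈ 53.0 - 124.71*I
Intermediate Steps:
l(E, Y) = -7 + Y (l(E, Y) = -3 + (Y - 4) = -3 + (-4 + Y) = -7 + Y)
T(N) = -4 (T(N) = -3 - 1 = -4)
I(S) = -4*sqrt(S)
I(l(2, -5))*m(-12) + 53 = (-4*sqrt(-7 - 5))*(-3 - 1*(-12)) + 53 = (-8*I*sqrt(3))*(-3 + 12) + 53 = -8*I*sqrt(3)*9 + 53 = -72*I*sqrt(3) + 53 = 53 - 72*I*sqrt(3)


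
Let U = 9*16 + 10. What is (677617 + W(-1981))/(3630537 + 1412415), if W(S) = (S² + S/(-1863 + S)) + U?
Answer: 17690597389/19385107488 ≈ 0.91259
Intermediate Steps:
U = 154 (U = 144 + 10 = 154)
W(S) = 154 + S² + S/(-1863 + S) (W(S) = (S² + S/(-1863 + S)) + 154 = 154 + S² + S/(-1863 + S))
(677617 + W(-1981))/(3630537 + 1412415) = (677617 + (-286902 + (-1981)³ - 1863*(-1981)² + 155*(-1981))/(-1863 - 1981))/(3630537 + 1412415) = (677617 + (-286902 - 7774159141 - 1863*3924361 - 307055)/(-3844))/5042952 = (677617 - (-286902 - 7774159141 - 7311084543 - 307055)/3844)*(1/5042952) = (677617 - 1/3844*(-15085837641))*(1/5042952) = (677617 + 15085837641/3844)*(1/5042952) = (17690597389/3844)*(1/5042952) = 17690597389/19385107488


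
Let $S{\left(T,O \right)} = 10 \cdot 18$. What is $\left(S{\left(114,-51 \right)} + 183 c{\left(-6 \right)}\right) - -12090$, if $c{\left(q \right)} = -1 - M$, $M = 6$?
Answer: $10989$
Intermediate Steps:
$c{\left(q \right)} = -7$ ($c{\left(q \right)} = -1 - 6 = -7$)
$S{\left(T,O \right)} = 180$
$\left(S{\left(114,-51 \right)} + 183 c{\left(-6 \right)}\right) - -12090 = \left(180 + 183 \left(-7\right)\right) - -12090 = \left(180 - 1281\right) + 12090 = -1101 + 12090 = 10989$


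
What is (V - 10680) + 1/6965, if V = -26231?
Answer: -257085114/6965 ≈ -36911.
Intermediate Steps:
(V - 10680) + 1/6965 = (-26231 - 10680) + 1/6965 = -36911 + 1/6965 = -257085114/6965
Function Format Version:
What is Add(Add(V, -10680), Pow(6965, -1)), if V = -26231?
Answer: Rational(-257085114, 6965) ≈ -36911.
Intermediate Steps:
Add(Add(V, -10680), Pow(6965, -1)) = Add(Add(-26231, -10680), Pow(6965, -1)) = Add(-36911, Rational(1, 6965)) = Rational(-257085114, 6965)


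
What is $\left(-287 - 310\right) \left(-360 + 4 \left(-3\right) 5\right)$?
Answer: $250740$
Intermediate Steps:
$\left(-287 - 310\right) \left(-360 + 4 \left(-3\right) 5\right) = - 597 \left(-360 - 60\right) = \left(-597\right) \left(-420\right) = 250740$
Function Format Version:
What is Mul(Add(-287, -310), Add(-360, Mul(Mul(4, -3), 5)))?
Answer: 250740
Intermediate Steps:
Mul(Add(-287, -310), Add(-360, Mul(Mul(4, -3), 5))) = Mul(-597, Add(-360, Mul(-12, 5))) = Mul(-597, Add(-360, -60)) = Mul(-597, -420) = 250740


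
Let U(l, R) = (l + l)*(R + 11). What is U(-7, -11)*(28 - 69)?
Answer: 0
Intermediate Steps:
U(l, R) = 2*l*(11 + R) (U(l, R) = (2*l)*(11 + R) = 2*l*(11 + R))
U(-7, -11)*(28 - 69) = (2*(-7)*(11 - 11))*(28 - 69) = (2*(-7)*0)*(-41) = 0*(-41) = 0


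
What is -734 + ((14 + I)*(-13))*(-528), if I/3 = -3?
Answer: 33586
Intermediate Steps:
I = -9 (I = 3*(-3) = -9)
-734 + ((14 + I)*(-13))*(-528) = -734 + ((14 - 9)*(-13))*(-528) = -734 + (5*(-13))*(-528) = -734 - 65*(-528) = -734 + 34320 = 33586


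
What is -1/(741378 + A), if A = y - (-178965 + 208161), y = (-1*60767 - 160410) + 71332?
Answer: -1/562337 ≈ -1.7783e-6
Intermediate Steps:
y = -149845 (y = (-60767 - 160410) + 71332 = -221177 + 71332 = -149845)
A = -179041 (A = -149845 - (-178965 + 208161) = -149845 - 1*29196 = -149845 - 29196 = -179041)
-1/(741378 + A) = -1/(741378 - 179041) = -1/562337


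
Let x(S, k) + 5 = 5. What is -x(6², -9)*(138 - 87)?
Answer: 0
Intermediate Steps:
x(S, k) = 0 (x(S, k) = -5 + 5 = 0)
-x(6², -9)*(138 - 87) = -0*(138 - 87) = -0*51 = -1*0 = 0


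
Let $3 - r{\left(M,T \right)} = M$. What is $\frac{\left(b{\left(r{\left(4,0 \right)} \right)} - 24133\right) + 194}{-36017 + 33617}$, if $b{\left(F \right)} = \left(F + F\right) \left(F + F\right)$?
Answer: $\frac{4787}{480} \approx 9.9729$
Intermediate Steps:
$r{\left(M,T \right)} = 3 - M$
$b{\left(F \right)} = 4 F^{2}$ ($b{\left(F \right)} = 2 F 2 F = 4 F^{2}$)
$\frac{\left(b{\left(r{\left(4,0 \right)} \right)} - 24133\right) + 194}{-36017 + 33617} = \frac{\left(4 \left(3 - 4\right)^{2} - 24133\right) + 194}{-36017 + 33617} = \frac{\left(4 \left(3 - 4\right)^{2} - 24133\right) + 194}{-2400} = \left(\left(4 \left(-1\right)^{2} - 24133\right) + 194\right) \left(- \frac{1}{2400}\right) = \left(\left(4 \cdot 1 - 24133\right) + 194\right) \left(- \frac{1}{2400}\right) = \left(\left(4 - 24133\right) + 194\right) \left(- \frac{1}{2400}\right) = \left(-24129 + 194\right) \left(- \frac{1}{2400}\right) = \left(-23935\right) \left(- \frac{1}{2400}\right) = \frac{4787}{480}$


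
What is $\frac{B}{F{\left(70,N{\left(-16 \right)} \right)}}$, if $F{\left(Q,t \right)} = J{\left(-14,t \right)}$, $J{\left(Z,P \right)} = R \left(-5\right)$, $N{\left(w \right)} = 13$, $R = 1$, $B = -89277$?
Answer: $\frac{89277}{5} \approx 17855.0$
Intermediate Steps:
$J{\left(Z,P \right)} = -5$ ($J{\left(Z,P \right)} = 1 \left(-5\right) = -5$)
$F{\left(Q,t \right)} = -5$
$\frac{B}{F{\left(70,N{\left(-16 \right)} \right)}} = - \frac{89277}{-5} = \left(-89277\right) \left(- \frac{1}{5}\right) = \frac{89277}{5}$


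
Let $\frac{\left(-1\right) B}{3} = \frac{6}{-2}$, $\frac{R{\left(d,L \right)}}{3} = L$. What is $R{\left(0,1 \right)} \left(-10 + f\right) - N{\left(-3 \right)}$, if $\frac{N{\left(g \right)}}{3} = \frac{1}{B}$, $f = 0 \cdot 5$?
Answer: $- \frac{91}{3} \approx -30.333$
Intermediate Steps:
$f = 0$
$R{\left(d,L \right)} = 3 L$
$B = 9$ ($B = - 3 \frac{6}{-2} = - 3 \cdot 6 \left(- \frac{1}{2}\right) = \left(-3\right) \left(-3\right) = 9$)
$N{\left(g \right)} = \frac{1}{3}$ ($N{\left(g \right)} = \frac{3}{9} = 3 \cdot \frac{1}{9} = \frac{1}{3}$)
$R{\left(0,1 \right)} \left(-10 + f\right) - N{\left(-3 \right)} = 3 \cdot 1 \left(-10 + 0\right) - \frac{1}{3} = 3 \left(-10\right) - \frac{1}{3} = -30 - \frac{1}{3} = - \frac{91}{3}$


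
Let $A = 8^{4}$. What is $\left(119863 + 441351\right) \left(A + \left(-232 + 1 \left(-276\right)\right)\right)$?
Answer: $2013635832$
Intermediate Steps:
$A = 4096$
$\left(119863 + 441351\right) \left(A + \left(-232 + 1 \left(-276\right)\right)\right) = \left(119863 + 441351\right) \left(4096 + \left(-232 + 1 \left(-276\right)\right)\right) = 561214 \left(4096 - 508\right) = 561214 \cdot 3588 = 2013635832$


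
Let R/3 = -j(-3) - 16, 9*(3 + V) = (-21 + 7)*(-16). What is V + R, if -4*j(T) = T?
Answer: -1021/36 ≈ -28.361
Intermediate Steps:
j(T) = -T/4
V = 197/9 (V = -3 + ((-21 + 7)*(-16))/9 = -3 + (-14*(-16))/9 = -3 + (1/9)*224 = -3 + 224/9 = 197/9 ≈ 21.889)
R = -201/4 (R = 3*(-(-1)*(-3)/4 - 16) = 3*(-1*3/4 - 16) = 3*(-3/4 - 16) = 3*(-67/4) = -201/4 ≈ -50.250)
V + R = 197/9 - 201/4 = -1021/36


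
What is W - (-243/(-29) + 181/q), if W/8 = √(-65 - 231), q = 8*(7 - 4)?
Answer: -11081/696 + 16*I*√74 ≈ -15.921 + 137.64*I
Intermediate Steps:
q = 24 (q = 8*3 = 24)
W = 16*I*√74 (W = 8*√(-65 - 231) = 8*√(-296) = 8*(2*I*√74) = 16*I*√74 ≈ 137.64*I)
W - (-243/(-29) + 181/q) = 16*I*√74 - (-243/(-29) + 181/24) = 16*I*√74 - (-243*(-1/29) + 181*(1/24)) = 16*I*√74 - (243/29 + 181/24) = 16*I*√74 - 1*11081/696 = 16*I*√74 - 11081/696 = -11081/696 + 16*I*√74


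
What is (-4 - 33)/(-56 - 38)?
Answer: 37/94 ≈ 0.39362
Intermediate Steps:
(-4 - 33)/(-56 - 38) = -37/(-94) = -37*(-1/94) = 37/94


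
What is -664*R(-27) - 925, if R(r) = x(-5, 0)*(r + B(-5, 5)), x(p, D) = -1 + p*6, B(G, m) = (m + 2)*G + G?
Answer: -1380053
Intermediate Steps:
B(G, m) = G + G*(2 + m) (B(G, m) = (2 + m)*G + G = G*(2 + m) + G = G + G*(2 + m))
x(p, D) = -1 + 6*p
R(r) = 1240 - 31*r (R(r) = (-1 + 6*(-5))*(r - 5*(3 + 5)) = (-1 - 30)*(r - 5*8) = -31*(r - 40) = -31*(-40 + r) = 1240 - 31*r)
-664*R(-27) - 925 = -664*(1240 - 31*(-27)) - 925 = -664*(1240 + 837) - 925 = -664*2077 - 925 = -1379128 - 925 = -1380053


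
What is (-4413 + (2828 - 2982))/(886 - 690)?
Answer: -4567/196 ≈ -23.301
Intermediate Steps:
(-4413 + (2828 - 2982))/(886 - 690) = (-4413 - 154)/196 = -4567*1/196 = -4567/196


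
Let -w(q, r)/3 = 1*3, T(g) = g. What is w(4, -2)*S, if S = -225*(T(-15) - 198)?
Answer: -431325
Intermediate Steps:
w(q, r) = -9 (w(q, r) = -3*3 = -9)
S = 47925 (S = -225*(-15 - 198) = -225*(-213) = 47925)
w(4, -2)*S = -9*47925 = -431325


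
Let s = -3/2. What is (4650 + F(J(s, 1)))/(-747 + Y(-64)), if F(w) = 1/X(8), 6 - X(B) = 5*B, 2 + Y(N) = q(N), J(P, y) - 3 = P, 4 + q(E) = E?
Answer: -8321/1462 ≈ -5.6915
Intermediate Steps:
q(E) = -4 + E
s = -3/2 (s = -3*½ = -3/2 ≈ -1.5000)
J(P, y) = 3 + P
Y(N) = -6 + N (Y(N) = -2 + (-4 + N) = -6 + N)
X(B) = 6 - 5*B
F(w) = -1/34 (F(w) = 1/(6 - 5*8) = 1/(6 - 40) = 1/(-34) = -1/34)
(4650 + F(J(s, 1)))/(-747 + Y(-64)) = (4650 - 1/34)/(-747 + (-6 - 64)) = 158099/(34*(-747 - 70)) = (158099/34)/(-817) = (158099/34)*(-1/817) = -8321/1462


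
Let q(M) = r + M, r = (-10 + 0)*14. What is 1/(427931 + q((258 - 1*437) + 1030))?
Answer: 1/428642 ≈ 2.3329e-6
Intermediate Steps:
r = -140 (r = -10*14 = -140)
q(M) = -140 + M
1/(427931 + q((258 - 1*437) + 1030)) = 1/(427931 + (-140 + ((258 - 1*437) + 1030))) = 1/(427931 + (-140 + ((258 - 437) + 1030))) = 1/(427931 + (-140 + (-179 + 1030))) = 1/(427931 + (-140 + 851)) = 1/(427931 + 711) = 1/428642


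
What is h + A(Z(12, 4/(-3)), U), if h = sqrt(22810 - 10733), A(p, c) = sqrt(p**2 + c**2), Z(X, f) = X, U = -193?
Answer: sqrt(12077) + sqrt(37393) ≈ 303.27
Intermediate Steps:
A(p, c) = sqrt(c**2 + p**2)
h = sqrt(12077) ≈ 109.90
h + A(Z(12, 4/(-3)), U) = sqrt(12077) + sqrt((-193)**2 + 12**2) = sqrt(12077) + sqrt(37249 + 144) = sqrt(12077) + sqrt(37393)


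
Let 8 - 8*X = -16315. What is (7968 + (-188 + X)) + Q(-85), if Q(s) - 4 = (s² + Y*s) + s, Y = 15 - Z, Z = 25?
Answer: 142515/8 ≈ 17814.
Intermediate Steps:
X = 16323/8 (X = 1 - ⅛*(-16315) = 1 + 16315/8 = 16323/8 ≈ 2040.4)
Y = -10 (Y = 15 - 1*25 = 15 - 25 = -10)
Q(s) = 4 + s² - 9*s (Q(s) = 4 + ((s² - 10*s) + s) = 4 + (s² - 9*s) = 4 + s² - 9*s)
(7968 + (-188 + X)) + Q(-85) = (7968 + (-188 + 16323/8)) + (4 + (-85)² - 9*(-85)) = (7968 + 14819/8) + (4 + 7225 + 765) = 78563/8 + 7994 = 142515/8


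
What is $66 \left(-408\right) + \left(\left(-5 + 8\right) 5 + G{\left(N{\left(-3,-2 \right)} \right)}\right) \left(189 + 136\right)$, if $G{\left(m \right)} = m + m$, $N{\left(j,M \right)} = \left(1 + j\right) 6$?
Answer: $-29853$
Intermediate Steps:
$N{\left(j,M \right)} = 6 + 6 j$
$G{\left(m \right)} = 2 m$
$66 \left(-408\right) + \left(\left(-5 + 8\right) 5 + G{\left(N{\left(-3,-2 \right)} \right)}\right) \left(189 + 136\right) = 66 \left(-408\right) + \left(\left(-5 + 8\right) 5 + 2 \left(6 + 6 \left(-3\right)\right)\right) \left(189 + 136\right) = -26928 + \left(3 \cdot 5 + 2 \left(6 - 18\right)\right) 325 = -26928 + \left(15 + 2 \left(-12\right)\right) 325 = -26928 + \left(15 - 24\right) 325 = -26928 - 2925 = -29853$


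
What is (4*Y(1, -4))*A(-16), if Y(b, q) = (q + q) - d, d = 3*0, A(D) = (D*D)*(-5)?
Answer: 40960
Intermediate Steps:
A(D) = -5*D² (A(D) = D²*(-5) = -5*D²)
d = 0
Y(b, q) = 2*q (Y(b, q) = (q + q) - 1*0 = 2*q + 0 = 2*q)
(4*Y(1, -4))*A(-16) = (4*(2*(-4)))*(-5*(-16)²) = (4*(-8))*(-5*256) = -32*(-1280) = 40960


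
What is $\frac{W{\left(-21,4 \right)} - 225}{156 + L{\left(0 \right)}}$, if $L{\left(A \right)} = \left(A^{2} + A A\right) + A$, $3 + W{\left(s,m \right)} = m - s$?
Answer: $- \frac{203}{156} \approx -1.3013$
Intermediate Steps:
$W{\left(s,m \right)} = -3 + m - s$ ($W{\left(s,m \right)} = -3 + \left(m - s\right) = -3 + m - s$)
$L{\left(A \right)} = A + 2 A^{2}$ ($L{\left(A \right)} = \left(A^{2} + A^{2}\right) + A = 2 A^{2} + A = A + 2 A^{2}$)
$\frac{W{\left(-21,4 \right)} - 225}{156 + L{\left(0 \right)}} = \frac{\left(-3 + 4 - -21\right) - 225}{156 + 0 \left(1 + 2 \cdot 0\right)} = \frac{\left(-3 + 4 + 21\right) - 225}{156 + 0 \left(1 + 0\right)} = \frac{22 - 225}{156 + 0 \cdot 1} = - \frac{203}{156 + 0} = - \frac{203}{156}$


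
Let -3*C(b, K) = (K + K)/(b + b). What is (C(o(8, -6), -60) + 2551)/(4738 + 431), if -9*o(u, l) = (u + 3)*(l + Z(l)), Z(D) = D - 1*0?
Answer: 28076/56859 ≈ 0.49378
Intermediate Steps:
Z(D) = D (Z(D) = D + 0 = D)
o(u, l) = -2*l*(3 + u)/9 (o(u, l) = -(u + 3)*(l + l)/9 = -(3 + u)*2*l/9 = -2*l*(3 + u)/9)
C(b, K) = -K/(3*b) (C(b, K) = -(K + K)/(3*(b + b)) = -2*K/(3*(2*b)) = -2*K*1/(2*b)/3 = -K/(3*b))
(C(o(8, -6), -60) + 2551)/(4738 + 431) = (-⅓*(-60)/(2/9)*(-6)*(-3 - 1*8) + 2551)/(4738 + 431) = (-⅓*(-60)/(2/9)*(-6)*(-3 - 8) + 2551)/5169 = (-⅓*(-60)/(2/9)*(-6)*(-11) + 2551)*(1/5169) = (-⅓*(-60)/44/3 + 2551)*(1/5169) = (-⅓*(-60)*3/44 + 2551)*(1/5169) = (15/11 + 2551)*(1/5169) = (28076/11)*(1/5169) = 28076/56859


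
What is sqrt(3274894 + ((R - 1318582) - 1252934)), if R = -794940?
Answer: I*sqrt(91562) ≈ 302.59*I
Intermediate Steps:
sqrt(3274894 + ((R - 1318582) - 1252934)) = sqrt(3274894 + ((-794940 - 1318582) - 1252934)) = sqrt(3274894 + (-2113522 - 1252934)) = sqrt(3274894 - 3366456) = sqrt(-91562) = I*sqrt(91562)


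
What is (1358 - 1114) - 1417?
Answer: -1173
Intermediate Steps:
(1358 - 1114) - 1417 = 244 - 1417 = -1173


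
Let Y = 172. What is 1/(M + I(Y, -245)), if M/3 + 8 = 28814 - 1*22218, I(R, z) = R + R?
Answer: 1/20108 ≈ 4.9731e-5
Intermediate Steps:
I(R, z) = 2*R
M = 19764 (M = -24 + 3*(28814 - 1*22218) = -24 + 3*(28814 - 22218) = -24 + 3*6596 = -24 + 19788 = 19764)
1/(M + I(Y, -245)) = 1/(19764 + 2*172) = 1/(19764 + 344) = 1/20108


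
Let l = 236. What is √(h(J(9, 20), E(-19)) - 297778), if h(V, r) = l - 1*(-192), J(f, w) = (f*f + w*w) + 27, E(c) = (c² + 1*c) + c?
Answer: 5*I*√11894 ≈ 545.3*I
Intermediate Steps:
E(c) = c² + 2*c (E(c) = (c² + c) + c = (c + c²) + c = c² + 2*c)
J(f, w) = 27 + f² + w² (J(f, w) = (f² + w²) + 27 = 27 + f² + w²)
h(V, r) = 428 (h(V, r) = 236 - 1*(-192) = 236 + 192 = 428)
√(h(J(9, 20), E(-19)) - 297778) = √(428 - 297778) = √(-297350) = 5*I*√11894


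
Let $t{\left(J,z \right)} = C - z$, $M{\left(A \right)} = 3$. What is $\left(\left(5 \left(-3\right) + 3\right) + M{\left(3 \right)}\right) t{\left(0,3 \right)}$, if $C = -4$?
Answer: $63$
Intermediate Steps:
$t{\left(J,z \right)} = -4 - z$
$\left(\left(5 \left(-3\right) + 3\right) + M{\left(3 \right)}\right) t{\left(0,3 \right)} = \left(\left(5 \left(-3\right) + 3\right) + 3\right) \left(-4 - 3\right) = \left(\left(-15 + 3\right) + 3\right) \left(-4 - 3\right) = \left(-12 + 3\right) \left(-7\right) = \left(-9\right) \left(-7\right) = 63$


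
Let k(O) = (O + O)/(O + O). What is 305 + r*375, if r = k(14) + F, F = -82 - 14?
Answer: -35320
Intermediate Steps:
k(O) = 1 (k(O) = (2*O)/((2*O)) = (2*O)*(1/(2*O)) = 1)
F = -96
r = -95 (r = 1 - 96 = -95)
305 + r*375 = 305 - 95*375 = 305 - 35625 = -35320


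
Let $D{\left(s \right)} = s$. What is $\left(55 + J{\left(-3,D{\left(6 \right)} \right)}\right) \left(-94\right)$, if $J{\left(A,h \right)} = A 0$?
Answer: $-5170$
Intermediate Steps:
$J{\left(A,h \right)} = 0$
$\left(55 + J{\left(-3,D{\left(6 \right)} \right)}\right) \left(-94\right) = \left(55 + 0\right) \left(-94\right) = 55 \left(-94\right) = -5170$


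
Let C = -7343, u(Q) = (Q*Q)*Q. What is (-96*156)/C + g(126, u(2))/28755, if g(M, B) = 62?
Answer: 431090146/211147965 ≈ 2.0416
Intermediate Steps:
u(Q) = Q³ (u(Q) = Q²*Q = Q³)
(-96*156)/C + g(126, u(2))/28755 = -96*156/(-7343) + 62/28755 = -14976*(-1/7343) + 62*(1/28755) = 14976/7343 + 62/28755 = 431090146/211147965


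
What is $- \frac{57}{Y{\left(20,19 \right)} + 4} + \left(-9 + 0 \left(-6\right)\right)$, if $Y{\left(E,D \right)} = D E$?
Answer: $- \frac{1171}{128} \approx -9.1484$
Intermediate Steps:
$- \frac{57}{Y{\left(20,19 \right)} + 4} + \left(-9 + 0 \left(-6\right)\right) = - \frac{57}{19 \cdot 20 + 4} + \left(-9 + 0 \left(-6\right)\right) = - \frac{57}{380 + 4} + \left(-9 + 0\right) = - \frac{57}{384} - 9 = \left(-57\right) \frac{1}{384} - 9 = - \frac{19}{128} - 9 = - \frac{1171}{128}$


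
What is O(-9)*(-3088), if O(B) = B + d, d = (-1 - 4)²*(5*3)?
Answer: -1130208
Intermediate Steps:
d = 375 (d = (-5)²*15 = 25*15 = 375)
O(B) = 375 + B (O(B) = B + 375 = 375 + B)
O(-9)*(-3088) = (375 - 9)*(-3088) = 366*(-3088) = -1130208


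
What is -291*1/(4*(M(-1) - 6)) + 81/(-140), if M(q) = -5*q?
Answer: 2526/35 ≈ 72.171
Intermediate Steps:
-291*1/(4*(M(-1) - 6)) + 81/(-140) = -291*1/(4*(-5*(-1) - 6)) + 81/(-140) = -291*1/(4*(5 - 6)) + 81*(-1/140) = -291/((-1*4)) - 81/140 = -291/(-4) - 81/140 = -291*(-1/4) - 81/140 = 291/4 - 81/140 = 2526/35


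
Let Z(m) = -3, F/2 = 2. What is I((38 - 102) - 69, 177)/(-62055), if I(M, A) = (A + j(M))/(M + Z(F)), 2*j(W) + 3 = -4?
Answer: 347/16878960 ≈ 2.0558e-5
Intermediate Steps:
F = 4 (F = 2*2 = 4)
j(W) = -7/2 (j(W) = -3/2 + (½)*(-4) = -3/2 - 2 = -7/2)
I(M, A) = (-7/2 + A)/(-3 + M) (I(M, A) = (A - 7/2)/(M - 3) = (-7/2 + A)/(-3 + M))
I((38 - 102) - 69, 177)/(-62055) = ((-7/2 + 177)/(-3 + ((38 - 102) - 69)))/(-62055) = ((347/2)/(-3 + (-64 - 69)))*(-1/62055) = ((347/2)/(-3 - 133))*(-1/62055) = ((347/2)/(-136))*(-1/62055) = -1/136*347/2*(-1/62055) = -347/272*(-1/62055) = 347/16878960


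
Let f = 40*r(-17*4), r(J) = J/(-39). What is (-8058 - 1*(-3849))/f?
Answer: -164151/2720 ≈ -60.350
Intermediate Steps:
r(J) = -J/39 (r(J) = J*(-1/39) = -J/39)
f = 2720/39 (f = 40*(-(-17)*4/39) = 40*(-1/39*(-68)) = 40*(68/39) = 2720/39 ≈ 69.744)
(-8058 - 1*(-3849))/f = (-8058 - 1*(-3849))/(2720/39) = (-8058 + 3849)*(39/2720) = -4209*39/2720 = -164151/2720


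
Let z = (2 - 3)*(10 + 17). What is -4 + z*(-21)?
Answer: 563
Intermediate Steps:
z = -27 (z = -1*27 = -27)
-4 + z*(-21) = -4 - 27*(-21) = -4 + 567 = 563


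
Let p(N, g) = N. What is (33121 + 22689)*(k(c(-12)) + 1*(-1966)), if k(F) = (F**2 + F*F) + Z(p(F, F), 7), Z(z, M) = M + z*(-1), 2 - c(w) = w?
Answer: -88235610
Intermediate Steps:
c(w) = 2 - w
Z(z, M) = M - z
k(F) = 7 - F + 2*F**2 (k(F) = (F**2 + F*F) + (7 - F) = (F**2 + F**2) + (7 - F) = 2*F**2 + (7 - F) = 7 - F + 2*F**2)
(33121 + 22689)*(k(c(-12)) + 1*(-1966)) = (33121 + 22689)*((7 - (2 - 1*(-12)) + 2*(2 - 1*(-12))**2) + 1*(-1966)) = 55810*((7 - (2 + 12) + 2*(2 + 12)**2) - 1966) = 55810*((7 - 1*14 + 2*14**2) - 1966) = 55810*((7 - 14 + 2*196) - 1966) = 55810*((7 - 14 + 392) - 1966) = 55810*(385 - 1966) = 55810*(-1581) = -88235610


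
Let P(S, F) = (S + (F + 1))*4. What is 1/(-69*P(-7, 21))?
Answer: -1/4140 ≈ -0.00024155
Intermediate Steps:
P(S, F) = 4 + 4*F + 4*S (P(S, F) = (S + (1 + F))*4 = (1 + F + S)*4 = 4 + 4*F + 4*S)
1/(-69*P(-7, 21)) = 1/(-69*(4 + 4*21 + 4*(-7))) = 1/(-69*(4 + 84 - 28)) = 1/(-69*60) = 1/(-4140) = -1/4140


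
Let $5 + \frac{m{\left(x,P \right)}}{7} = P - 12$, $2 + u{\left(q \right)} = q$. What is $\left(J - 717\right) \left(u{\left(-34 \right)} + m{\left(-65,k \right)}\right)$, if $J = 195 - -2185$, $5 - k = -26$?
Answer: $103106$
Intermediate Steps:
$k = 31$ ($k = 5 - -26 = 5 + 26 = 31$)
$u{\left(q \right)} = -2 + q$
$m{\left(x,P \right)} = -119 + 7 P$ ($m{\left(x,P \right)} = -35 + 7 \left(P - 12\right) = -35 + 7 \left(-12 + P\right) = -35 + \left(-84 + 7 P\right) = -119 + 7 P$)
$J = 2380$ ($J = 195 + 2185 = 2380$)
$\left(J - 717\right) \left(u{\left(-34 \right)} + m{\left(-65,k \right)}\right) = \left(2380 - 717\right) \left(\left(-2 - 34\right) + \left(-119 + 7 \cdot 31\right)\right) = 1663 \left(-36 + \left(-119 + 217\right)\right) = 1663 \left(-36 + 98\right) = 1663 \cdot 62 = 103106$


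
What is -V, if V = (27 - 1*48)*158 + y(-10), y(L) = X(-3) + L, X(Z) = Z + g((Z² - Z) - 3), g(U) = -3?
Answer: 3334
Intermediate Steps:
X(Z) = -3 + Z (X(Z) = Z - 3 = -3 + Z)
y(L) = -6 + L (y(L) = (-3 - 3) + L = -6 + L)
V = -3334 (V = (27 - 1*48)*158 + (-6 - 10) = (27 - 48)*158 - 16 = -21*158 - 16 = -3318 - 16 = -3334)
-V = -1*(-3334) = 3334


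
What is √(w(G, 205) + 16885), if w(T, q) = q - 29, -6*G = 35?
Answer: 11*√141 ≈ 130.62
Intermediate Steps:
G = -35/6 (G = -⅙*35 = -35/6 ≈ -5.8333)
w(T, q) = -29 + q
√(w(G, 205) + 16885) = √((-29 + 205) + 16885) = √(176 + 16885) = √17061 = 11*√141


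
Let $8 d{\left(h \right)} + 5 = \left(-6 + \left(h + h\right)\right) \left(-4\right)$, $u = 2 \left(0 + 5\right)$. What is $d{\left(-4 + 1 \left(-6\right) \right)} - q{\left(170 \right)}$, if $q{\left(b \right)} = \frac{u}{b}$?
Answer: $\frac{1675}{136} \approx 12.316$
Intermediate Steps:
$u = 10$ ($u = 2 \cdot 5 = 10$)
$d{\left(h \right)} = \frac{19}{8} - h$ ($d{\left(h \right)} = - \frac{5}{8} + \frac{\left(-6 + \left(h + h\right)\right) \left(-4\right)}{8} = - \frac{5}{8} + \frac{\left(-6 + 2 h\right) \left(-4\right)}{8} = - \frac{5}{8} + \frac{24 - 8 h}{8} = - \frac{5}{8} - \left(-3 + h\right) = \frac{19}{8} - h$)
$q{\left(b \right)} = \frac{10}{b}$
$d{\left(-4 + 1 \left(-6\right) \right)} - q{\left(170 \right)} = \left(\frac{19}{8} - \left(-4 + 1 \left(-6\right)\right)\right) - \frac{10}{170} = \left(\frac{19}{8} - \left(-4 - 6\right)\right) - 10 \cdot \frac{1}{170} = \left(\frac{19}{8} - -10\right) - \frac{1}{17} = \left(\frac{19}{8} + 10\right) - \frac{1}{17} = \frac{99}{8} - \frac{1}{17} = \frac{1675}{136}$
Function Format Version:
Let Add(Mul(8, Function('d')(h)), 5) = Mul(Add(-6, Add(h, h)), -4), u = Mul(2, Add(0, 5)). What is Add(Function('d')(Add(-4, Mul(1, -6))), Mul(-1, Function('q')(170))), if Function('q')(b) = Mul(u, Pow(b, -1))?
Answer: Rational(1675, 136) ≈ 12.316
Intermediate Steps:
u = 10 (u = Mul(2, 5) = 10)
Function('d')(h) = Add(Rational(19, 8), Mul(-1, h)) (Function('d')(h) = Add(Rational(-5, 8), Mul(Rational(1, 8), Mul(Add(-6, Add(h, h)), -4))) = Add(Rational(-5, 8), Mul(Rational(1, 8), Mul(Add(-6, Mul(2, h)), -4))) = Add(Rational(-5, 8), Mul(Rational(1, 8), Add(24, Mul(-8, h)))) = Add(Rational(-5, 8), Add(3, Mul(-1, h))) = Add(Rational(19, 8), Mul(-1, h)))
Function('q')(b) = Mul(10, Pow(b, -1))
Add(Function('d')(Add(-4, Mul(1, -6))), Mul(-1, Function('q')(170))) = Add(Add(Rational(19, 8), Mul(-1, Add(-4, Mul(1, -6)))), Mul(-1, Mul(10, Pow(170, -1)))) = Add(Add(Rational(19, 8), Mul(-1, Add(-4, -6))), Mul(-1, Mul(10, Rational(1, 170)))) = Add(Add(Rational(19, 8), Mul(-1, -10)), Mul(-1, Rational(1, 17))) = Add(Add(Rational(19, 8), 10), Rational(-1, 17)) = Add(Rational(99, 8), Rational(-1, 17)) = Rational(1675, 136)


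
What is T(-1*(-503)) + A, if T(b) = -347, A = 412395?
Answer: 412048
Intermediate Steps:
T(-1*(-503)) + A = -347 + 412395 = 412048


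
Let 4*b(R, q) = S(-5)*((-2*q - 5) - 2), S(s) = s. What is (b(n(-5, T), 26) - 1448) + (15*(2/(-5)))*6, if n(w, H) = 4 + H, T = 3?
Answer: -5641/4 ≈ -1410.3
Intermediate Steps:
b(R, q) = 35/4 + 5*q/2 (b(R, q) = (-5*((-2*q - 5) - 2))/4 = (-5*((-5 - 2*q) - 2))/4 = (-5*(-7 - 2*q))/4 = (35 + 10*q)/4 = 35/4 + 5*q/2)
(b(n(-5, T), 26) - 1448) + (15*(2/(-5)))*6 = ((35/4 + (5/2)*26) - 1448) + (15*(2/(-5)))*6 = ((35/4 + 65) - 1448) + (15*(2*(-⅕)))*6 = (295/4 - 1448) + (15*(-⅖))*6 = -5497/4 - 6*6 = -5497/4 - 36 = -5641/4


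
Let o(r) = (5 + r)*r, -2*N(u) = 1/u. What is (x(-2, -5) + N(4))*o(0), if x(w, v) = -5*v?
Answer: 0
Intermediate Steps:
N(u) = -1/(2*u)
o(r) = r*(5 + r)
(x(-2, -5) + N(4))*o(0) = (-5*(-5) - ½/4)*(0*(5 + 0)) = (25 - ½*¼)*(0*5) = (25 - ⅛)*0 = (199/8)*0 = 0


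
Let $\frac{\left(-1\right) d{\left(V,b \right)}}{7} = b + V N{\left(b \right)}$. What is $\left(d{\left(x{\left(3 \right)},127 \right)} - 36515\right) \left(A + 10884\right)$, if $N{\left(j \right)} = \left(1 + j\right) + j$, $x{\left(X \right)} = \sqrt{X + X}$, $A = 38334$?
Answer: $-1840950072 - 87854130 \sqrt{6} \approx -2.0561 \cdot 10^{9}$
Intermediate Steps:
$x{\left(X \right)} = \sqrt{2} \sqrt{X}$ ($x{\left(X \right)} = \sqrt{2 X} = \sqrt{2} \sqrt{X}$)
$N{\left(j \right)} = 1 + 2 j$
$d{\left(V,b \right)} = - 7 b - 7 V \left(1 + 2 b\right)$ ($d{\left(V,b \right)} = - 7 \left(b + V \left(1 + 2 b\right)\right) = - 7 b - 7 V \left(1 + 2 b\right)$)
$\left(d{\left(x{\left(3 \right)},127 \right)} - 36515\right) \left(A + 10884\right) = \left(\left(\left(-7\right) 127 - 7 \sqrt{2} \sqrt{3} \left(1 + 2 \cdot 127\right)\right) - 36515\right) \left(38334 + 10884\right) = \left(\left(-889 - 7 \sqrt{6} \left(1 + 254\right)\right) - 36515\right) 49218 = \left(\left(-889 - 7 \sqrt{6} \cdot 255\right) - 36515\right) 49218 = \left(\left(-889 - 1785 \sqrt{6}\right) - 36515\right) 49218 = \left(-37404 - 1785 \sqrt{6}\right) 49218 = -1840950072 - 87854130 \sqrt{6}$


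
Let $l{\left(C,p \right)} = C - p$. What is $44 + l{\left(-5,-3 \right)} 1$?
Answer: $42$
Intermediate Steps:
$44 + l{\left(-5,-3 \right)} 1 = 44 + \left(-5 - -3\right) 1 = 44 + \left(-5 + 3\right) 1 = 44 - 2 = 42$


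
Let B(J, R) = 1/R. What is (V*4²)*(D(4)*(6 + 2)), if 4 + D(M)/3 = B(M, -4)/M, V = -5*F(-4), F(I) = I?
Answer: -31200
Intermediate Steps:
B(J, R) = 1/R
V = 20 (V = -5*(-4) = 20)
D(M) = -12 - 3/(4*M) (D(M) = -12 + 3*(1/((-4)*M)) = -12 + 3*(-1/(4*M)) = -12 - 3/(4*M))
(V*4²)*(D(4)*(6 + 2)) = (20*4²)*((-12 - ¾/4)*(6 + 2)) = (20*16)*((-12 - ¾*¼)*8) = 320*((-12 - 3/16)*8) = 320*(-195/16*8) = 320*(-195/2) = -31200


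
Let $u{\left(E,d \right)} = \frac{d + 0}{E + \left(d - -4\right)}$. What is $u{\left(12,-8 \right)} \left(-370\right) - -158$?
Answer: $528$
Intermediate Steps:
$u{\left(E,d \right)} = \frac{d}{4 + E + d}$ ($u{\left(E,d \right)} = \frac{d}{E + \left(d + 4\right)} = \frac{d}{E + \left(4 + d\right)} = \frac{d}{4 + E + d}$)
$u{\left(12,-8 \right)} \left(-370\right) - -158 = - \frac{8}{4 + 12 - 8} \left(-370\right) - -158 = - \frac{8}{8} \left(-370\right) + 158 = \left(-8\right) \frac{1}{8} \left(-370\right) + 158 = \left(-1\right) \left(-370\right) + 158 = 370 + 158 = 528$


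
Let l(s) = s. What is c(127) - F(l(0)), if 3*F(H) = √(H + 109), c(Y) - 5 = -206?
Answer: -201 - √109/3 ≈ -204.48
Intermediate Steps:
c(Y) = -201 (c(Y) = 5 - 206 = -201)
F(H) = √(109 + H)/3 (F(H) = √(H + 109)/3 = √(109 + H)/3)
c(127) - F(l(0)) = -201 - √(109 + 0)/3 = -201 - √109/3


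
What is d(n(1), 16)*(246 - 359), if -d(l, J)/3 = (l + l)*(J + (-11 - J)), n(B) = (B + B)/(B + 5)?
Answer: -2486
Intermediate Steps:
n(B) = 2*B/(5 + B) (n(B) = (2*B)/(5 + B) = 2*B/(5 + B))
d(l, J) = 66*l (d(l, J) = -3*(l + l)*(J + (-11 - J)) = -3*2*l*(-11) = -(-66)*l = 66*l)
d(n(1), 16)*(246 - 359) = (66*(2*1/(5 + 1)))*(246 - 359) = (66*(2*1/6))*(-113) = (66*(2*1*(⅙)))*(-113) = (66*(⅓))*(-113) = 22*(-113) = -2486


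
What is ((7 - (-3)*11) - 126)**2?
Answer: 7396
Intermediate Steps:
((7 - (-3)*11) - 126)**2 = ((7 - 1*(-33)) - 126)**2 = ((7 + 33) - 126)**2 = (40 - 126)**2 = (-86)**2 = 7396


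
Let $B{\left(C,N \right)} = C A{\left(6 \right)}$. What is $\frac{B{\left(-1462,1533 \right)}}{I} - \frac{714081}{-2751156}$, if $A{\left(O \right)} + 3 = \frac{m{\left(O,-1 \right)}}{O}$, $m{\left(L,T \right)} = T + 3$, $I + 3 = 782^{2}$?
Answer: $\frac{149133789131}{560796556092} \approx 0.26593$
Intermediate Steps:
$I = 611521$ ($I = -3 + 782^{2} = -3 + 611524 = 611521$)
$m{\left(L,T \right)} = 3 + T$
$A{\left(O \right)} = -3 + \frac{2}{O}$ ($A{\left(O \right)} = -3 + \frac{3 - 1}{O} = -3 + \frac{2}{O}$)
$B{\left(C,N \right)} = - \frac{8 C}{3}$ ($B{\left(C,N \right)} = C \left(-3 + \frac{2}{6}\right) = C \left(-3 + 2 \cdot \frac{1}{6}\right) = C \left(-3 + \frac{1}{3}\right) = C \left(- \frac{8}{3}\right) = - \frac{8 C}{3}$)
$\frac{B{\left(-1462,1533 \right)}}{I} - \frac{714081}{-2751156} = \frac{\left(- \frac{8}{3}\right) \left(-1462\right)}{611521} - \frac{714081}{-2751156} = \frac{11696}{3} \cdot \frac{1}{611521} - - \frac{238027}{917052} = \frac{11696}{1834563} + \frac{238027}{917052} = \frac{149133789131}{560796556092}$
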